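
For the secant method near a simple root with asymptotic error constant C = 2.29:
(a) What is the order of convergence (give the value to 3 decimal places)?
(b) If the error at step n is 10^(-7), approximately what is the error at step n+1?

(a) Secant method has superlinear convergence with order φ = (1+√5)/2 ≈ 1.618.
    This means |e_{n+1}| ≈ C|e_n|^1.618.

(b) With |e_n| = 10^(-7) and C = 2.29:
    |e_{n+1}| ≈ 2.29 × (10^(-7))^1.618 = 2.29 × 10^(-11.33)

(a) ≈ 1.618 (golden ratio); (b) |e_{n+1}| ≈ 1.080e-11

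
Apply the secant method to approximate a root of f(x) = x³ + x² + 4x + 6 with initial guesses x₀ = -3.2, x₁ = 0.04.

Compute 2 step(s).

f(x) = x³ + x² + 4x + 6
x₀ = -3.2, x₁ = 0.04

Secant formula: x_{n+1} = x_n - f(x_n)(x_n - x_{n-1})/(f(x_n) - f(x_{n-1}))

Iteration 1:
  f(-3.200000) = -29.328000
  f(0.040000) = 6.161664
  x_2 = 0.040000 - 6.161664×(0.040000 - (-3.200000))/(6.161664 - (-29.328000))
       = -0.522524
Iteration 2:
  f(0.040000) = 6.161664
  f(-0.522524) = 4.040270
  x_3 = -0.522524 - 4.040270×(-0.522524 - 0.040000)/(4.040270 - 6.161664)
       = -1.593871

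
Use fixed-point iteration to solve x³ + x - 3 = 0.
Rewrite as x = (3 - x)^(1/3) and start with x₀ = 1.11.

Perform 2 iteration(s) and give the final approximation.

Equation: x³ + x - 3 = 0
Fixed-point form: x = (3 - x)^(1/3)
x₀ = 1.11

x_1 = g(1.110000) = 1.236386
x_2 = g(1.236386) = 1.208188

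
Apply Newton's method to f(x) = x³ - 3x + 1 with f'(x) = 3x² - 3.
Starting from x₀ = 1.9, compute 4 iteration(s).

f(x) = x³ - 3x + 1
f'(x) = 3x² - 3
x₀ = 1.9

Newton-Raphson formula: x_{n+1} = x_n - f(x_n)/f'(x_n)

Iteration 1:
  f(1.900000) = 2.159000
  f'(1.900000) = 7.830000
  x_1 = 1.900000 - 2.159000/7.830000 = 1.624266
Iteration 2:
  f(1.624266) = 0.412404
  f'(1.624266) = 4.914717
  x_2 = 1.624266 - 0.412404/4.914717 = 1.540354
Iteration 3:
  f(1.540354) = 0.033720
  f'(1.540354) = 4.118068
  x_3 = 1.540354 - 0.033720/4.118068 = 1.532165
Iteration 4:
  f(1.532165) = 0.000309
  f'(1.532165) = 4.042592
  x_4 = 1.532165 - 0.000309/4.042592 = 1.532089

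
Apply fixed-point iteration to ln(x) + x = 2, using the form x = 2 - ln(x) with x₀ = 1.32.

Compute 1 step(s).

Equation: ln(x) + x = 2
Fixed-point form: x = 2 - ln(x)
x₀ = 1.32

x_1 = g(1.320000) = 1.722368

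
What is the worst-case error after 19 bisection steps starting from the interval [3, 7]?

Bisection error bound: |error| ≤ (b-a)/2^n
|error| ≤ (7 - 3)/2^19 = 4/2^19
|error| ≤ 0.0000076294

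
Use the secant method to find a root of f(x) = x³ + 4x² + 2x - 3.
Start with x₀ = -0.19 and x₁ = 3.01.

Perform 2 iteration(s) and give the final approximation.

f(x) = x³ + 4x² + 2x - 3
x₀ = -0.19, x₁ = 3.01

Secant formula: x_{n+1} = x_n - f(x_n)(x_n - x_{n-1})/(f(x_n) - f(x_{n-1}))

Iteration 1:
  f(-0.190000) = -3.242459
  f(3.010000) = 66.531301
  x_2 = 3.010000 - 66.531301×(3.010000 - (-0.190000))/(66.531301 - (-3.242459))
       = -0.041293
Iteration 2:
  f(3.010000) = 66.531301
  f(-0.041293) = -3.075835
  x_3 = -0.041293 - (-3.075835)×(-0.041293 - 3.010000)/(-3.075835 - 66.531301)
       = 0.093539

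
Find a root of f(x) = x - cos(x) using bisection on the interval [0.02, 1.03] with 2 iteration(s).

f(x) = x - cos(x)
Initial interval: [0.02, 1.03]

Iteration 1:
  c_1 = (0.020000 + 1.030000)/2 = 0.525000
  f(c_1) = f(0.525000) = -0.340324
  f(a) × f(c) ≥ 0, new interval: [0.525000, 1.030000]
Iteration 2:
  c_2 = (0.525000 + 1.030000)/2 = 0.777500
  f(c_2) = f(0.777500) = 0.064830
  f(a) × f(c) < 0, new interval: [0.525000, 0.777500]

After 2 iteration(s), the approximation is c_2 = 0.777500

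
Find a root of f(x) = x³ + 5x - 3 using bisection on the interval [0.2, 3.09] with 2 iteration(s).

f(x) = x³ + 5x - 3
Initial interval: [0.2, 3.09]

Iteration 1:
  c_1 = (0.200000 + 3.090000)/2 = 1.645000
  f(c_1) = f(1.645000) = 9.676411
  f(a) × f(c) < 0, new interval: [0.200000, 1.645000]
Iteration 2:
  c_2 = (0.200000 + 1.645000)/2 = 0.922500
  f(c_2) = f(0.922500) = 2.397553
  f(a) × f(c) < 0, new interval: [0.200000, 0.922500]

After 2 iteration(s), the approximation is c_2 = 0.922500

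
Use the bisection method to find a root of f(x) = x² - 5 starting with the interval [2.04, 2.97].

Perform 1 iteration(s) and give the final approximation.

f(x) = x² - 5
Initial interval: [2.04, 2.97]

Iteration 1:
  c_1 = (2.040000 + 2.970000)/2 = 2.505000
  f(c_1) = f(2.505000) = 1.275025
  f(a) × f(c) < 0, new interval: [2.040000, 2.505000]

After 1 iteration(s), the approximation is c_1 = 2.505000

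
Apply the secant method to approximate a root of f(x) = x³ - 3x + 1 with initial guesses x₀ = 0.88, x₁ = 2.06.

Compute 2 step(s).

f(x) = x³ - 3x + 1
x₀ = 0.88, x₁ = 2.06

Secant formula: x_{n+1} = x_n - f(x_n)(x_n - x_{n-1})/(f(x_n) - f(x_{n-1}))

Iteration 1:
  f(0.880000) = -0.958528
  f(2.060000) = 3.561816
  x_2 = 2.060000 - 3.561816×(2.060000 - 0.880000)/(3.561816 - (-0.958528))
       = 1.130216
Iteration 2:
  f(2.060000) = 3.561816
  f(1.130216) = -0.946923
  x_3 = 1.130216 - (-0.946923)×(1.130216 - 2.060000)/(-0.946923 - 3.561816)
       = 1.325489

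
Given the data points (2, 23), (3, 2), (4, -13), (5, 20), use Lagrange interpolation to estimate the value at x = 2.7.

Lagrange interpolation formula:
P(x) = Σ yᵢ × Lᵢ(x)
where Lᵢ(x) = Π_{j≠i} (x - xⱼ)/(xᵢ - xⱼ)

L_0(2.7) = (2.7 - 3)/(2 - 3) × (2.7 - 4)/(2 - 4) × (2.7 - 5)/(2 - 5) = 0.149500
L_1(2.7) = (2.7 - 2)/(3 - 2) × (2.7 - 4)/(3 - 4) × (2.7 - 5)/(3 - 5) = 1.046500
L_2(2.7) = (2.7 - 2)/(4 - 2) × (2.7 - 3)/(4 - 3) × (2.7 - 5)/(4 - 5) = -0.241500
L_3(2.7) = (2.7 - 2)/(5 - 2) × (2.7 - 3)/(5 - 3) × (2.7 - 4)/(5 - 4) = 0.045500

P(2.7) = 23×L_0(2.7) + 2×L_1(2.7) + (-13)×L_2(2.7) + 20×L_3(2.7)
P(2.7) = 9.581000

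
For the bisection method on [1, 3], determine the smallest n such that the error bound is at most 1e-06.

We need (b-a)/2^n ≤ 1e-06
(3 - 1)/2^n ≤ 1e-06
2/2^n ≤ 1e-06
2^n ≥ 2000000
n ≥ log₂(2000000) = 20.93
n ≥ 21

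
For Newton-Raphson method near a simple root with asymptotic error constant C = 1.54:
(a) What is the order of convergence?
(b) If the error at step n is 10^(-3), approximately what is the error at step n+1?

(a) Newton-Raphson has quadratic (order 2) convergence near simple roots.
    This means |e_{n+1}| ≈ C|e_n|².

(b) With |e_n| = 10^(-3) and C = 1.54:
    |e_{n+1}| ≈ 1.54 × (10^(-3))² = 1.54 × 10^(-6)

(a) 2 (quadratic); (b) |e_{n+1}| ≈ 1.540e-06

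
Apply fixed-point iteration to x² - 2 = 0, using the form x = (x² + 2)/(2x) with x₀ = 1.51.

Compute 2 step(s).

Equation: x² - 2 = 0
Fixed-point form: x = (x² + 2)/(2x)
x₀ = 1.51

x_1 = g(1.510000) = 1.417252
x_2 = g(1.417252) = 1.414217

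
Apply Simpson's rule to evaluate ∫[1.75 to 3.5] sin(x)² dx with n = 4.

f(x) = sin(x)²
a = 1.75, b = 3.5, n = 4
h = (b - a)/n = 0.437500

Simpson's rule: (h/3)[f(x₀) + 4f(x₁) + 2f(x₂) + ... + f(xₙ)]

x_0 = 1.7500, f(x_0) = 0.968228, coefficient = 1
x_1 = 2.1875, f(x_1) = 0.665512, coefficient = 4
x_2 = 2.6250, f(x_2) = 0.243957, coefficient = 2
x_3 = 3.0625, f(x_3) = 0.006243, coefficient = 4
x_4 = 3.5000, f(x_4) = 0.123049, coefficient = 1

I ≈ (0.437500/3) × 4.266211 = 0.622156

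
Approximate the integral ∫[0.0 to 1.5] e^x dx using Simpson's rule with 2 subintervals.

f(x) = e^x
a = 0.0, b = 1.5, n = 2
h = (b - a)/n = 0.750000

Simpson's rule: (h/3)[f(x₀) + 4f(x₁) + 2f(x₂) + ... + f(xₙ)]

x_0 = 0.0000, f(x_0) = 1.000000, coefficient = 1
x_1 = 0.7500, f(x_1) = 2.117000, coefficient = 4
x_2 = 1.5000, f(x_2) = 4.481689, coefficient = 1

I ≈ (0.750000/3) × 13.949689 = 3.487422
Exact value: 3.481689
Error: 0.005733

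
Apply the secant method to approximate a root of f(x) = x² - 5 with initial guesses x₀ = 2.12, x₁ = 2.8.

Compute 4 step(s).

f(x) = x² - 5
x₀ = 2.12, x₁ = 2.8

Secant formula: x_{n+1} = x_n - f(x_n)(x_n - x_{n-1})/(f(x_n) - f(x_{n-1}))

Iteration 1:
  f(2.120000) = -0.505600
  f(2.800000) = 2.840000
  x_2 = 2.800000 - 2.840000×(2.800000 - 2.120000)/(2.840000 - (-0.505600))
       = 2.222764
Iteration 2:
  f(2.800000) = 2.840000
  f(2.222764) = -0.059319
  x_3 = 2.222764 - (-0.059319)×(2.222764 - 2.800000)/(-0.059319 - 2.840000)
       = 2.234574
Iteration 3:
  f(2.222764) = -0.059319
  f(2.234574) = -0.006678
  x_4 = 2.234574 - (-0.006678)×(2.234574 - 2.222764)/(-0.006678 - (-0.059319))
       = 2.236072
Iteration 4:
  f(2.234574) = -0.006678
  f(2.236072) = 0.000020
  x_5 = 2.236072 - 0.000020×(2.236072 - 2.234574)/(0.000020 - (-0.006678))
       = 2.236068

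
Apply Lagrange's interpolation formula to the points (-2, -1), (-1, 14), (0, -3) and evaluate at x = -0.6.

Lagrange interpolation formula:
P(x) = Σ yᵢ × Lᵢ(x)
where Lᵢ(x) = Π_{j≠i} (x - xⱼ)/(xᵢ - xⱼ)

L_0(-0.6) = (-0.6 - (-1))/(-2 - (-1)) × (-0.6 - 0)/(-2 - 0) = -0.120000
L_1(-0.6) = (-0.6 - (-2))/(-1 - (-2)) × (-0.6 - 0)/(-1 - 0) = 0.840000
L_2(-0.6) = (-0.6 - (-2))/(0 - (-2)) × (-0.6 - (-1))/(0 - (-1)) = 0.280000

P(-0.6) = (-1)×L_0(-0.6) + 14×L_1(-0.6) + (-3)×L_2(-0.6)
P(-0.6) = 11.040000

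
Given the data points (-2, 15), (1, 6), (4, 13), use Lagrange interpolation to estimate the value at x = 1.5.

Lagrange interpolation formula:
P(x) = Σ yᵢ × Lᵢ(x)
where Lᵢ(x) = Π_{j≠i} (x - xⱼ)/(xᵢ - xⱼ)

L_0(1.5) = (1.5 - 1)/(-2 - 1) × (1.5 - 4)/(-2 - 4) = -0.069444
L_1(1.5) = (1.5 - (-2))/(1 - (-2)) × (1.5 - 4)/(1 - 4) = 0.972222
L_2(1.5) = (1.5 - (-2))/(4 - (-2)) × (1.5 - 1)/(4 - 1) = 0.097222

P(1.5) = 15×L_0(1.5) + 6×L_1(1.5) + 13×L_2(1.5)
P(1.5) = 6.055556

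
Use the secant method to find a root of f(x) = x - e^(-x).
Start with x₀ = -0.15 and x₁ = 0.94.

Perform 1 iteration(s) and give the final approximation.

f(x) = x - e^(-x)
x₀ = -0.15, x₁ = 0.94

Secant formula: x_{n+1} = x_n - f(x_n)(x_n - x_{n-1})/(f(x_n) - f(x_{n-1}))

Iteration 1:
  f(-0.150000) = -1.311834
  f(0.940000) = 0.549372
  x_2 = 0.940000 - 0.549372×(0.940000 - (-0.150000))/(0.549372 - (-1.311834))
       = 0.618265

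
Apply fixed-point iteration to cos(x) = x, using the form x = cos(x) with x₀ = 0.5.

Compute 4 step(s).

Equation: cos(x) = x
Fixed-point form: x = cos(x)
x₀ = 0.5

x_1 = g(0.500000) = 0.877583
x_2 = g(0.877583) = 0.639012
x_3 = g(0.639012) = 0.802685
x_4 = g(0.802685) = 0.694778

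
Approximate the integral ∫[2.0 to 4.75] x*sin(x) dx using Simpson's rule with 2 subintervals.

f(x) = x*sin(x)
a = 2.0, b = 4.75, n = 2
h = (b - a)/n = 1.375000

Simpson's rule: (h/3)[f(x₀) + 4f(x₁) + 2f(x₂) + ... + f(xₙ)]

x_0 = 2.0000, f(x_0) = 1.818595, coefficient = 1
x_1 = 3.3750, f(x_1) = -0.780617, coefficient = 4
x_2 = 4.7500, f(x_2) = -4.746641, coefficient = 1

I ≈ (1.375000/3) × -6.050512 = -2.773151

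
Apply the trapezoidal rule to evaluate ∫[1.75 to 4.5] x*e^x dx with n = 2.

f(x) = x*e^x
a = 1.75, b = 4.5, n = 2
h = (b - a)/n = 1.375000

Trapezoidal rule: (h/2)[f(x₀) + 2f(x₁) + 2f(x₂) + ... + f(xₙ)]

x_0 = 1.7500, f(x_0) = 10.070555, coefficient = 1
x_1 = 3.1250, f(x_1) = 71.124672, coefficient = 2
x_2 = 4.5000, f(x_2) = 405.077091, coefficient = 1

I ≈ (1.375000/2) × 557.396990 = 383.210431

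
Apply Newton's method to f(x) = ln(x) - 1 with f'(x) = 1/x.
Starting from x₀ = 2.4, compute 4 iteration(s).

f(x) = ln(x) - 1
f'(x) = 1/x
x₀ = 2.4

Newton-Raphson formula: x_{n+1} = x_n - f(x_n)/f'(x_n)

Iteration 1:
  f(2.400000) = -0.124531
  f'(2.400000) = 0.416667
  x_1 = 2.400000 - (-0.124531)/0.416667 = 2.698875
Iteration 2:
  f(2.698875) = -0.007165
  f'(2.698875) = 0.370525
  x_2 = 2.698875 - (-0.007165)/0.370525 = 2.718212
Iteration 3:
  f(2.718212) = -0.000026
  f'(2.718212) = 0.367889
  x_3 = 2.718212 - (-0.000026)/0.367889 = 2.718282
Iteration 4:
  f(2.718282) = 0.000000
  f'(2.718282) = 0.367879
  x_4 = 2.718282 - 0.000000/0.367879 = 2.718282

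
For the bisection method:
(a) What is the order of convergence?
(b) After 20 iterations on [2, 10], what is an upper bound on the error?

(a) Bisection has linear (order 1) convergence; the error is halved each step.

(b) Error bound = (b-a)/2^n = (10 - 2)/2^{20}
    = 8/2^{20}

(a) 1 (linear); (b) error ≤ 7.63e-06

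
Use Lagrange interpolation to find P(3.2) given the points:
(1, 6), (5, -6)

Lagrange interpolation formula:
P(x) = Σ yᵢ × Lᵢ(x)
where Lᵢ(x) = Π_{j≠i} (x - xⱼ)/(xᵢ - xⱼ)

L_0(3.2) = (3.2 - 5)/(1 - 5) = 0.450000
L_1(3.2) = (3.2 - 1)/(5 - 1) = 0.550000

P(3.2) = 6×L_0(3.2) + (-6)×L_1(3.2)
P(3.2) = -0.600000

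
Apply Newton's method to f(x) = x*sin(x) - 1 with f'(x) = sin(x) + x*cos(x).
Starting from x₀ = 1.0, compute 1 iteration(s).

f(x) = x*sin(x) - 1
f'(x) = sin(x) + x*cos(x)
x₀ = 1.0

Newton-Raphson formula: x_{n+1} = x_n - f(x_n)/f'(x_n)

Iteration 1:
  f(1.000000) = -0.158529
  f'(1.000000) = 1.381773
  x_1 = 1.000000 - (-0.158529)/1.381773 = 1.114729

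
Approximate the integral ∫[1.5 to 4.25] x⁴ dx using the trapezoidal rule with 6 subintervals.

f(x) = x⁴
a = 1.5, b = 4.25, n = 6
h = (b - a)/n = 0.458333

Trapezoidal rule: (h/2)[f(x₀) + 2f(x₁) + 2f(x₂) + ... + f(xₙ)]

x_0 = 1.5000, f(x_0) = 5.062500, coefficient = 1
x_1 = 1.9583, f(x_1) = 14.707758, coefficient = 2
x_2 = 2.4167, f(x_2) = 34.108845, coefficient = 2
x_3 = 2.8750, f(x_3) = 68.320557, coefficient = 2
x_4 = 3.3333, f(x_4) = 123.456790, coefficient = 2
x_5 = 3.7917, f(x_5) = 206.690541, coefficient = 2
x_6 = 4.2500, f(x_6) = 326.253906, coefficient = 1

I ≈ (0.458333/2) × 1225.885387 = 280.932068
Exact value: 275.797070
Error: 5.134997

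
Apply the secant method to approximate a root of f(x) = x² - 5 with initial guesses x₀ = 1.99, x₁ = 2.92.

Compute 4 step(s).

f(x) = x² - 5
x₀ = 1.99, x₁ = 2.92

Secant formula: x_{n+1} = x_n - f(x_n)(x_n - x_{n-1})/(f(x_n) - f(x_{n-1}))

Iteration 1:
  f(1.990000) = -1.039900
  f(2.920000) = 3.526400
  x_2 = 2.920000 - 3.526400×(2.920000 - 1.990000)/(3.526400 - (-1.039900))
       = 2.201792
Iteration 2:
  f(2.920000) = 3.526400
  f(2.201792) = -0.152111
  x_3 = 2.201792 - (-0.152111)×(2.201792 - 2.920000)/(-0.152111 - 3.526400)
       = 2.231491
Iteration 3:
  f(2.201792) = -0.152111
  f(2.231491) = -0.020448
  x_4 = 2.231491 - (-0.020448)×(2.231491 - 2.201792)/(-0.020448 - (-0.152111))
       = 2.236103
Iteration 4:
  f(2.231491) = -0.020448
  f(2.236103) = 0.000158
  x_5 = 2.236103 - 0.000158×(2.236103 - 2.231491)/(0.000158 - (-0.020448))
       = 2.236068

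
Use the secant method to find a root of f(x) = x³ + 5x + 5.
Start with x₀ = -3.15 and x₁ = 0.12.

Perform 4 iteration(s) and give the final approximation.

f(x) = x³ + 5x + 5
x₀ = -3.15, x₁ = 0.12

Secant formula: x_{n+1} = x_n - f(x_n)(x_n - x_{n-1})/(f(x_n) - f(x_{n-1}))

Iteration 1:
  f(-3.150000) = -42.005875
  f(0.120000) = 5.601728
  x_2 = 0.120000 - 5.601728×(0.120000 - (-3.150000))/(5.601728 - (-42.005875))
       = -0.264763
Iteration 2:
  f(0.120000) = 5.601728
  f(-0.264763) = 3.657625
  x_3 = -0.264763 - 3.657625×(-0.264763 - 0.120000)/(3.657625 - 5.601728)
       = -0.988654
Iteration 3:
  f(-0.264763) = 3.657625
  f(-0.988654) = -0.909618
  x_4 = -0.988654 - (-0.909618)×(-0.988654 - (-0.264763))/(-0.909618 - 3.657625)
       = -0.844483
Iteration 4:
  f(-0.988654) = -0.909618
  f(-0.844483) = 0.175340
  x_5 = -0.844483 - 0.175340×(-0.844483 - (-0.988654))/(0.175340 - (-0.909618))
       = -0.867783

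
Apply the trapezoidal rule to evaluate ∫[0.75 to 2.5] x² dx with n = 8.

f(x) = x²
a = 0.75, b = 2.5, n = 8
h = (b - a)/n = 0.218750

Trapezoidal rule: (h/2)[f(x₀) + 2f(x₁) + 2f(x₂) + ... + f(xₙ)]

x_0 = 0.7500, f(x_0) = 0.562500, coefficient = 1
x_1 = 0.9688, f(x_1) = 0.938477, coefficient = 2
x_2 = 1.1875, f(x_2) = 1.410156, coefficient = 2
x_3 = 1.4062, f(x_3) = 1.977539, coefficient = 2
x_4 = 1.6250, f(x_4) = 2.640625, coefficient = 2
x_5 = 1.8438, f(x_5) = 3.399414, coefficient = 2
x_6 = 2.0625, f(x_6) = 4.253906, coefficient = 2
x_7 = 2.2812, f(x_7) = 5.204102, coefficient = 2
x_8 = 2.5000, f(x_8) = 6.250000, coefficient = 1

I ≈ (0.218750/2) × 46.460938 = 5.081665
Exact value: 5.067708
Error: 0.013957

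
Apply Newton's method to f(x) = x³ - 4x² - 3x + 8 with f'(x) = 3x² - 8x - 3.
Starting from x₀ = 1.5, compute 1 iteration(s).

f(x) = x³ - 4x² - 3x + 8
f'(x) = 3x² - 8x - 3
x₀ = 1.5

Newton-Raphson formula: x_{n+1} = x_n - f(x_n)/f'(x_n)

Iteration 1:
  f(1.500000) = -2.125000
  f'(1.500000) = -8.250000
  x_1 = 1.500000 - (-2.125000)/(-8.250000) = 1.242424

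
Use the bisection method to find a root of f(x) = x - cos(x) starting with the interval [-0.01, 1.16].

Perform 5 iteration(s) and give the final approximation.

f(x) = x - cos(x)
Initial interval: [-0.01, 1.16]

Iteration 1:
  c_1 = (-0.010000 + 1.160000)/2 = 0.575000
  f(c_1) = f(0.575000) = -0.264192
  f(a) × f(c) ≥ 0, new interval: [0.575000, 1.160000]
Iteration 2:
  c_2 = (0.575000 + 1.160000)/2 = 0.867500
  f(c_2) = f(0.867500) = 0.220765
  f(a) × f(c) < 0, new interval: [0.575000, 0.867500]
Iteration 3:
  c_3 = (0.575000 + 0.867500)/2 = 0.721250
  f(c_3) = f(0.721250) = -0.029731
  f(a) × f(c) ≥ 0, new interval: [0.721250, 0.867500]
Iteration 4:
  c_4 = (0.721250 + 0.867500)/2 = 0.794375
  f(c_4) = f(0.794375) = 0.093644
  f(a) × f(c) < 0, new interval: [0.721250, 0.794375]
Iteration 5:
  c_5 = (0.721250 + 0.794375)/2 = 0.757812
  f(c_5) = f(0.757812) = 0.031471
  f(a) × f(c) < 0, new interval: [0.721250, 0.757812]

After 5 iteration(s), the approximation is c_5 = 0.757812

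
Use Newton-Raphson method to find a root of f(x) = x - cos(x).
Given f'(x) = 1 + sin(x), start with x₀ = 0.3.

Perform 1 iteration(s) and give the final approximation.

f(x) = x - cos(x)
f'(x) = 1 + sin(x)
x₀ = 0.3

Newton-Raphson formula: x_{n+1} = x_n - f(x_n)/f'(x_n)

Iteration 1:
  f(0.300000) = -0.655336
  f'(0.300000) = 1.295520
  x_1 = 0.300000 - (-0.655336)/1.295520 = 0.805848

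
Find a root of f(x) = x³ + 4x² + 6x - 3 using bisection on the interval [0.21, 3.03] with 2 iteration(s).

f(x) = x³ + 4x² + 6x - 3
Initial interval: [0.21, 3.03]

Iteration 1:
  c_1 = (0.210000 + 3.030000)/2 = 1.620000
  f(c_1) = f(1.620000) = 21.469128
  f(a) × f(c) < 0, new interval: [0.210000, 1.620000]
Iteration 2:
  c_2 = (0.210000 + 1.620000)/2 = 0.915000
  f(c_2) = f(0.915000) = 6.604961
  f(a) × f(c) < 0, new interval: [0.210000, 0.915000]

After 2 iteration(s), the approximation is c_2 = 0.915000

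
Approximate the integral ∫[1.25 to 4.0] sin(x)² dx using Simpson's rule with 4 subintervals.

f(x) = sin(x)²
a = 1.25, b = 4.0, n = 4
h = (b - a)/n = 0.687500

Simpson's rule: (h/3)[f(x₀) + 4f(x₁) + 2f(x₂) + ... + f(xₙ)]

x_0 = 1.2500, f(x_0) = 0.900572, coefficient = 1
x_1 = 1.9375, f(x_1) = 0.871449, coefficient = 4
x_2 = 2.6250, f(x_2) = 0.243957, coefficient = 2
x_3 = 3.3125, f(x_3) = 0.028926, coefficient = 4
x_4 = 4.0000, f(x_4) = 0.572750, coefficient = 1

I ≈ (0.687500/3) × 5.562736 = 1.274794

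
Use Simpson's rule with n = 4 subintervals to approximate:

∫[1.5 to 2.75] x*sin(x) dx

f(x) = x*sin(x)
a = 1.5, b = 2.75, n = 4
h = (b - a)/n = 0.312500

Simpson's rule: (h/3)[f(x₀) + 4f(x₁) + 2f(x₂) + ... + f(xₙ)]

x_0 = 1.5000, f(x_0) = 1.496242, coefficient = 1
x_1 = 1.8125, f(x_1) = 1.759814, coefficient = 4
x_2 = 2.1250, f(x_2) = 1.806930, coefficient = 2
x_3 = 2.4375, f(x_3) = 1.577897, coefficient = 4
x_4 = 2.7500, f(x_4) = 1.049568, coefficient = 1

I ≈ (0.312500/3) × 19.510513 = 2.032345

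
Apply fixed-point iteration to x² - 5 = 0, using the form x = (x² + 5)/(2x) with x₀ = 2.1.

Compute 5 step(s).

Equation: x² - 5 = 0
Fixed-point form: x = (x² + 5)/(2x)
x₀ = 2.1

x_1 = g(2.100000) = 2.240476
x_2 = g(2.240476) = 2.236072
x_3 = g(2.236072) = 2.236068
x_4 = g(2.236068) = 2.236068
x_5 = g(2.236068) = 2.236068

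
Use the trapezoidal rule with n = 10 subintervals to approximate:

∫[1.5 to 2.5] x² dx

f(x) = x²
a = 1.5, b = 2.5, n = 10
h = (b - a)/n = 0.100000

Trapezoidal rule: (h/2)[f(x₀) + 2f(x₁) + 2f(x₂) + ... + f(xₙ)]

x_0 = 1.5000, f(x_0) = 2.250000, coefficient = 1
x_1 = 1.6000, f(x_1) = 2.560000, coefficient = 2
x_2 = 1.7000, f(x_2) = 2.890000, coefficient = 2
x_3 = 1.8000, f(x_3) = 3.240000, coefficient = 2
x_4 = 1.9000, f(x_4) = 3.610000, coefficient = 2
x_5 = 2.0000, f(x_5) = 4.000000, coefficient = 2
x_6 = 2.1000, f(x_6) = 4.410000, coefficient = 2
x_7 = 2.2000, f(x_7) = 4.840000, coefficient = 2
x_8 = 2.3000, f(x_8) = 5.290000, coefficient = 2
x_9 = 2.4000, f(x_9) = 5.760000, coefficient = 2
x_10 = 2.5000, f(x_10) = 6.250000, coefficient = 1

I ≈ (0.100000/2) × 81.700000 = 4.085000
Exact value: 4.083333
Error: 0.001667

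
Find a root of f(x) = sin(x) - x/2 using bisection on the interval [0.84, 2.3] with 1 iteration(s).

f(x) = sin(x) - x/2
Initial interval: [0.84, 2.3]

Iteration 1:
  c_1 = (0.840000 + 2.300000)/2 = 1.570000
  f(c_1) = f(1.570000) = 0.215000
  f(a) × f(c) ≥ 0, new interval: [1.570000, 2.300000]

After 1 iteration(s), the approximation is c_1 = 1.570000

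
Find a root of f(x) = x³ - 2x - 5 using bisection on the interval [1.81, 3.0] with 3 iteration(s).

f(x) = x³ - 2x - 5
Initial interval: [1.81, 3.0]

Iteration 1:
  c_1 = (1.810000 + 3.000000)/2 = 2.405000
  f(c_1) = f(2.405000) = 4.100580
  f(a) × f(c) < 0, new interval: [1.810000, 2.405000]
Iteration 2:
  c_2 = (1.810000 + 2.405000)/2 = 2.107500
  f(c_2) = f(2.107500) = 0.145580
  f(a) × f(c) < 0, new interval: [1.810000, 2.107500]
Iteration 3:
  c_3 = (1.810000 + 2.107500)/2 = 1.958750
  f(c_3) = f(1.958750) = -1.402361
  f(a) × f(c) ≥ 0, new interval: [1.958750, 2.107500]

After 3 iteration(s), the approximation is c_3 = 1.958750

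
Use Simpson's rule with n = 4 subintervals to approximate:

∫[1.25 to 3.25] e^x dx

f(x) = e^x
a = 1.25, b = 3.25, n = 4
h = (b - a)/n = 0.500000

Simpson's rule: (h/3)[f(x₀) + 4f(x₁) + 2f(x₂) + ... + f(xₙ)]

x_0 = 1.2500, f(x_0) = 3.490343, coefficient = 1
x_1 = 1.7500, f(x_1) = 5.754603, coefficient = 4
x_2 = 2.2500, f(x_2) = 9.487736, coefficient = 2
x_3 = 2.7500, f(x_3) = 15.642632, coefficient = 4
x_4 = 3.2500, f(x_4) = 25.790340, coefficient = 1

I ≈ (0.500000/3) × 133.845093 = 22.307515
Exact value: 22.299997
Error: 0.007519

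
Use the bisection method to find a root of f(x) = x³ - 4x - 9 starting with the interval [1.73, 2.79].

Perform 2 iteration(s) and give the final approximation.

f(x) = x³ - 4x - 9
Initial interval: [1.73, 2.79]

Iteration 1:
  c_1 = (1.730000 + 2.790000)/2 = 2.260000
  f(c_1) = f(2.260000) = -6.496824
  f(a) × f(c) ≥ 0, new interval: [2.260000, 2.790000]
Iteration 2:
  c_2 = (2.260000 + 2.790000)/2 = 2.525000
  f(c_2) = f(2.525000) = -3.001547
  f(a) × f(c) ≥ 0, new interval: [2.525000, 2.790000]

After 2 iteration(s), the approximation is c_2 = 2.525000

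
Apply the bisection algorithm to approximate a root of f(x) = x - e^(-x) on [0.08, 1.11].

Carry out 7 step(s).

f(x) = x - e^(-x)
Initial interval: [0.08, 1.11]

Iteration 1:
  c_1 = (0.080000 + 1.110000)/2 = 0.595000
  f(c_1) = f(0.595000) = 0.043437
  f(a) × f(c) < 0, new interval: [0.080000, 0.595000]
Iteration 2:
  c_2 = (0.080000 + 0.595000)/2 = 0.337500
  f(c_2) = f(0.337500) = -0.376052
  f(a) × f(c) ≥ 0, new interval: [0.337500, 0.595000]
Iteration 3:
  c_3 = (0.337500 + 0.595000)/2 = 0.466250
  f(c_3) = f(0.466250) = -0.161100
  f(a) × f(c) ≥ 0, new interval: [0.466250, 0.595000]
Iteration 4:
  c_4 = (0.466250 + 0.595000)/2 = 0.530625
  f(c_4) = f(0.530625) = -0.057612
  f(a) × f(c) ≥ 0, new interval: [0.530625, 0.595000]
Iteration 5:
  c_5 = (0.530625 + 0.595000)/2 = 0.562813
  f(c_5) = f(0.562813) = -0.006792
  f(a) × f(c) ≥ 0, new interval: [0.562813, 0.595000]
Iteration 6:
  c_6 = (0.562813 + 0.595000)/2 = 0.578906
  f(c_6) = f(0.578906) = 0.018395
  f(a) × f(c) < 0, new interval: [0.562813, 0.578906]
Iteration 7:
  c_7 = (0.562813 + 0.578906)/2 = 0.570859
  f(c_7) = f(0.570859) = 0.005820
  f(a) × f(c) < 0, new interval: [0.562813, 0.570859]

After 7 iteration(s), the approximation is c_7 = 0.570859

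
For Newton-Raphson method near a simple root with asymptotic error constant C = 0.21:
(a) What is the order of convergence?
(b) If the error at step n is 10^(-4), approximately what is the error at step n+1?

(a) Newton-Raphson has quadratic (order 2) convergence near simple roots.
    This means |e_{n+1}| ≈ C|e_n|².

(b) With |e_n| = 10^(-4) and C = 0.21:
    |e_{n+1}| ≈ 0.21 × (10^(-4))² = 0.21 × 10^(-8)

(a) 2 (quadratic); (b) |e_{n+1}| ≈ 2.100e-09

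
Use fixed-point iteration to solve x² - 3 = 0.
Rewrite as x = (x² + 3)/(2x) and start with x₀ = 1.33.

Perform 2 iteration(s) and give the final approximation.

Equation: x² - 3 = 0
Fixed-point form: x = (x² + 3)/(2x)
x₀ = 1.33

x_1 = g(1.330000) = 1.792820
x_2 = g(1.792820) = 1.733081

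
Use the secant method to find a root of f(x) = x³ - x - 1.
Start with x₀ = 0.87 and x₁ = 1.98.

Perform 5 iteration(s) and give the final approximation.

f(x) = x³ - x - 1
x₀ = 0.87, x₁ = 1.98

Secant formula: x_{n+1} = x_n - f(x_n)(x_n - x_{n-1})/(f(x_n) - f(x_{n-1}))

Iteration 1:
  f(0.870000) = -1.211497
  f(1.980000) = 4.782392
  x_2 = 1.980000 - 4.782392×(1.980000 - 0.870000)/(4.782392 - (-1.211497))
       = 1.094355
Iteration 2:
  f(1.980000) = 4.782392
  f(1.094355) = -0.783740
  x_3 = 1.094355 - (-0.783740)×(1.094355 - 1.980000)/(-0.783740 - 4.782392)
       = 1.219059
Iteration 3:
  f(1.094355) = -0.783740
  f(1.219059) = -0.407410
  x_4 = 1.219059 - (-0.407410)×(1.219059 - 1.094355)/(-0.407410 - (-0.783740))
       = 1.354061
Iteration 4:
  f(1.219059) = -0.407410
  f(1.354061) = 0.128585
  x_5 = 1.354061 - 0.128585×(1.354061 - 1.219059)/(0.128585 - (-0.407410))
       = 1.321674
Iteration 5:
  f(1.354061) = 0.128585
  f(1.321674) = -0.012944
  x_6 = 1.321674 - (-0.012944)×(1.321674 - 1.354061)/(-0.012944 - 0.128585)
       = 1.324636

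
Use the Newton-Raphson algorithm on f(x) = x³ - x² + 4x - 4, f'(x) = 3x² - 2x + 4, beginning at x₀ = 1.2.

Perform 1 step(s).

f(x) = x³ - x² + 4x - 4
f'(x) = 3x² - 2x + 4
x₀ = 1.2

Newton-Raphson formula: x_{n+1} = x_n - f(x_n)/f'(x_n)

Iteration 1:
  f(1.200000) = 1.088000
  f'(1.200000) = 5.920000
  x_1 = 1.200000 - 1.088000/5.920000 = 1.016216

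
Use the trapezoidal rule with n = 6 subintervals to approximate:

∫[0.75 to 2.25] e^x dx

f(x) = e^x
a = 0.75, b = 2.25, n = 6
h = (b - a)/n = 0.250000

Trapezoidal rule: (h/2)[f(x₀) + 2f(x₁) + 2f(x₂) + ... + f(xₙ)]

x_0 = 0.7500, f(x_0) = 2.117000, coefficient = 1
x_1 = 1.0000, f(x_1) = 2.718282, coefficient = 2
x_2 = 1.2500, f(x_2) = 3.490343, coefficient = 2
x_3 = 1.5000, f(x_3) = 4.481689, coefficient = 2
x_4 = 1.7500, f(x_4) = 5.754603, coefficient = 2
x_5 = 2.0000, f(x_5) = 7.389056, coefficient = 2
x_6 = 2.2500, f(x_6) = 9.487736, coefficient = 1

I ≈ (0.250000/2) × 59.272681 = 7.409085
Exact value: 7.370736
Error: 0.038349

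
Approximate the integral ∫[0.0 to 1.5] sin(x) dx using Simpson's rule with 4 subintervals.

f(x) = sin(x)
a = 0.0, b = 1.5, n = 4
h = (b - a)/n = 0.375000

Simpson's rule: (h/3)[f(x₀) + 4f(x₁) + 2f(x₂) + ... + f(xₙ)]

x_0 = 0.0000, f(x_0) = 0.000000, coefficient = 1
x_1 = 0.3750, f(x_1) = 0.366273, coefficient = 4
x_2 = 0.7500, f(x_2) = 0.681639, coefficient = 2
x_3 = 1.1250, f(x_3) = 0.902268, coefficient = 4
x_4 = 1.5000, f(x_4) = 0.997495, coefficient = 1

I ≈ (0.375000/3) × 7.434933 = 0.929367
Exact value: 0.929263
Error: 0.000104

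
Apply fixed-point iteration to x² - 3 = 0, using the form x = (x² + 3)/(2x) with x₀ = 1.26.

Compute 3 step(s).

Equation: x² - 3 = 0
Fixed-point form: x = (x² + 3)/(2x)
x₀ = 1.26

x_1 = g(1.260000) = 1.820476
x_2 = g(1.820476) = 1.734198
x_3 = g(1.734198) = 1.732052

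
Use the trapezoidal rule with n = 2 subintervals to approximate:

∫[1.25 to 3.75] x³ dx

f(x) = x³
a = 1.25, b = 3.75, n = 2
h = (b - a)/n = 1.250000

Trapezoidal rule: (h/2)[f(x₀) + 2f(x₁) + 2f(x₂) + ... + f(xₙ)]

x_0 = 1.2500, f(x_0) = 1.953125, coefficient = 1
x_1 = 2.5000, f(x_1) = 15.625000, coefficient = 2
x_2 = 3.7500, f(x_2) = 52.734375, coefficient = 1

I ≈ (1.250000/2) × 85.937500 = 53.710938
Exact value: 48.828125
Error: 4.882812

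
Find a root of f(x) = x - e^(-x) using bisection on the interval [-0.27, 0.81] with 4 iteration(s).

f(x) = x - e^(-x)
Initial interval: [-0.27, 0.81]

Iteration 1:
  c_1 = (-0.270000 + 0.810000)/2 = 0.270000
  f(c_1) = f(0.270000) = -0.493379
  f(a) × f(c) ≥ 0, new interval: [0.270000, 0.810000]
Iteration 2:
  c_2 = (0.270000 + 0.810000)/2 = 0.540000
  f(c_2) = f(0.540000) = -0.042748
  f(a) × f(c) ≥ 0, new interval: [0.540000, 0.810000]
Iteration 3:
  c_3 = (0.540000 + 0.810000)/2 = 0.675000
  f(c_3) = f(0.675000) = 0.165844
  f(a) × f(c) < 0, new interval: [0.540000, 0.675000]
Iteration 4:
  c_4 = (0.540000 + 0.675000)/2 = 0.607500
  f(c_4) = f(0.607500) = 0.062789
  f(a) × f(c) < 0, new interval: [0.540000, 0.607500]

After 4 iteration(s), the approximation is c_4 = 0.607500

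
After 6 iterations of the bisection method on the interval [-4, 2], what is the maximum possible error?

Bisection error bound: |error| ≤ (b-a)/2^n
|error| ≤ (2 - (-4))/2^6 = 6/2^6
|error| ≤ 0.0937500000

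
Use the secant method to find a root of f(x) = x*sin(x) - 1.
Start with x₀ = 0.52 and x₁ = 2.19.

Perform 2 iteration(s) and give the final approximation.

f(x) = x*sin(x) - 1
x₀ = 0.52, x₁ = 2.19

Secant formula: x_{n+1} = x_n - f(x_n)(x_n - x_{n-1})/(f(x_n) - f(x_{n-1}))

Iteration 1:
  f(0.520000) = -0.741622
  f(2.190000) = 0.783407
  x_2 = 2.190000 - 0.783407×(2.190000 - 0.520000)/(0.783407 - (-0.741622))
       = 1.332122
Iteration 2:
  f(2.190000) = 0.783407
  f(1.332122) = 0.294359
  x_3 = 1.332122 - 0.294359×(1.332122 - 2.190000)/(0.294359 - 0.783407)
       = 0.815762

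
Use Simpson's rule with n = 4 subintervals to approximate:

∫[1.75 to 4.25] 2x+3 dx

f(x) = 2x+3
a = 1.75, b = 4.25, n = 4
h = (b - a)/n = 0.625000

Simpson's rule: (h/3)[f(x₀) + 4f(x₁) + 2f(x₂) + ... + f(xₙ)]

x_0 = 1.7500, f(x_0) = 6.500000, coefficient = 1
x_1 = 2.3750, f(x_1) = 7.750000, coefficient = 4
x_2 = 3.0000, f(x_2) = 9.000000, coefficient = 2
x_3 = 3.6250, f(x_3) = 10.250000, coefficient = 4
x_4 = 4.2500, f(x_4) = 11.500000, coefficient = 1

I ≈ (0.625000/3) × 108.000000 = 22.500000
Exact value: 22.500000
Error: 0.000000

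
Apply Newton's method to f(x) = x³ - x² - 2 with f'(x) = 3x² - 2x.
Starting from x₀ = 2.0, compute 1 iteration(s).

f(x) = x³ - x² - 2
f'(x) = 3x² - 2x
x₀ = 2.0

Newton-Raphson formula: x_{n+1} = x_n - f(x_n)/f'(x_n)

Iteration 1:
  f(2.000000) = 2.000000
  f'(2.000000) = 8.000000
  x_1 = 2.000000 - 2.000000/8.000000 = 1.750000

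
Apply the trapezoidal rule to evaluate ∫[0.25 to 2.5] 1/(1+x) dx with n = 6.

f(x) = 1/(1+x)
a = 0.25, b = 2.5, n = 6
h = (b - a)/n = 0.375000

Trapezoidal rule: (h/2)[f(x₀) + 2f(x₁) + 2f(x₂) + ... + f(xₙ)]

x_0 = 0.2500, f(x_0) = 0.800000, coefficient = 1
x_1 = 0.6250, f(x_1) = 0.615385, coefficient = 2
x_2 = 1.0000, f(x_2) = 0.500000, coefficient = 2
x_3 = 1.3750, f(x_3) = 0.421053, coefficient = 2
x_4 = 1.7500, f(x_4) = 0.363636, coefficient = 2
x_5 = 2.1250, f(x_5) = 0.320000, coefficient = 2
x_6 = 2.5000, f(x_6) = 0.285714, coefficient = 1

I ≈ (0.375000/2) × 5.525862 = 1.036099
Exact value: 1.029619
Error: 0.006480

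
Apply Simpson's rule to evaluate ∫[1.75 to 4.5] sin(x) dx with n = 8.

f(x) = sin(x)
a = 1.75, b = 4.5, n = 8
h = (b - a)/n = 0.343750

Simpson's rule: (h/3)[f(x₀) + 4f(x₁) + 2f(x₂) + ... + f(xₙ)]

x_0 = 1.7500, f(x_0) = 0.983986, coefficient = 1
x_1 = 2.0938, f(x_1) = 0.866348, coefficient = 4
x_2 = 2.4375, f(x_2) = 0.647343, coefficient = 2
x_3 = 2.7812, f(x_3) = 0.352595, coefficient = 4
x_4 = 3.1250, f(x_4) = 0.016592, coefficient = 2
x_5 = 3.4688, f(x_5) = -0.321352, coefficient = 4
x_6 = 3.8125, f(x_6) = -0.621697, coefficient = 2
x_7 = 4.1562, f(x_7) = -0.849300, coefficient = 4
x_8 = 4.5000, f(x_8) = -0.977530, coefficient = 1

I ≈ (0.343750/3) × 0.284093 = 0.032552
Exact value: 0.032550
Error: 0.000003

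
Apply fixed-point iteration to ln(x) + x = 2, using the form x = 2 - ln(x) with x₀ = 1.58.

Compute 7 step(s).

Equation: ln(x) + x = 2
Fixed-point form: x = 2 - ln(x)
x₀ = 1.58

x_1 = g(1.580000) = 1.542575
x_2 = g(1.542575) = 1.566547
x_3 = g(1.566547) = 1.551126
x_4 = g(1.551126) = 1.561019
x_5 = g(1.561019) = 1.554661
x_6 = g(1.554661) = 1.558742
x_7 = g(1.558742) = 1.556121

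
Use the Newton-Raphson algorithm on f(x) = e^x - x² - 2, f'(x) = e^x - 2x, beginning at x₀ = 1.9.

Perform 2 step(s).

f(x) = e^x - x² - 2
f'(x) = e^x - 2x
x₀ = 1.9

Newton-Raphson formula: x_{n+1} = x_n - f(x_n)/f'(x_n)

Iteration 1:
  f(1.900000) = 1.075894
  f'(1.900000) = 2.885894
  x_1 = 1.900000 - 1.075894/2.885894 = 1.527189
Iteration 2:
  f(1.527189) = 0.272906
  f'(1.527189) = 1.550834
  x_2 = 1.527189 - 0.272906/1.550834 = 1.351215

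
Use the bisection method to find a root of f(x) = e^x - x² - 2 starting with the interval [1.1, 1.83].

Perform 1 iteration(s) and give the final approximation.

f(x) = e^x - x² - 2
Initial interval: [1.1, 1.83]

Iteration 1:
  c_1 = (1.100000 + 1.830000)/2 = 1.465000
  f(c_1) = f(1.465000) = 0.181318
  f(a) × f(c) < 0, new interval: [1.100000, 1.465000]

After 1 iteration(s), the approximation is c_1 = 1.465000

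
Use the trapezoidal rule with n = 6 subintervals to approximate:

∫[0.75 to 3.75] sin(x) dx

f(x) = sin(x)
a = 0.75, b = 3.75, n = 6
h = (b - a)/n = 0.500000

Trapezoidal rule: (h/2)[f(x₀) + 2f(x₁) + 2f(x₂) + ... + f(xₙ)]

x_0 = 0.7500, f(x_0) = 0.681639, coefficient = 1
x_1 = 1.2500, f(x_1) = 0.948985, coefficient = 2
x_2 = 1.7500, f(x_2) = 0.983986, coefficient = 2
x_3 = 2.2500, f(x_3) = 0.778073, coefficient = 2
x_4 = 2.7500, f(x_4) = 0.381661, coefficient = 2
x_5 = 3.2500, f(x_5) = -0.108195, coefficient = 2
x_6 = 3.7500, f(x_6) = -0.571561, coefficient = 1

I ≈ (0.500000/2) × 6.079097 = 1.519774
Exact value: 1.552248
Error: 0.032474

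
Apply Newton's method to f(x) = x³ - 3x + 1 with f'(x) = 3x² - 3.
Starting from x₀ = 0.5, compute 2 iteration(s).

f(x) = x³ - 3x + 1
f'(x) = 3x² - 3
x₀ = 0.5

Newton-Raphson formula: x_{n+1} = x_n - f(x_n)/f'(x_n)

Iteration 1:
  f(0.500000) = -0.375000
  f'(0.500000) = -2.250000
  x_1 = 0.500000 - (-0.375000)/(-2.250000) = 0.333333
Iteration 2:
  f(0.333333) = 0.037037
  f'(0.333333) = -2.666667
  x_2 = 0.333333 - 0.037037/(-2.666667) = 0.347222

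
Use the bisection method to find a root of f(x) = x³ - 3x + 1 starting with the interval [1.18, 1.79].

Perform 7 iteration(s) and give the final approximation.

f(x) = x³ - 3x + 1
Initial interval: [1.18, 1.79]

Iteration 1:
  c_1 = (1.180000 + 1.790000)/2 = 1.485000
  f(c_1) = f(1.485000) = -0.180241
  f(a) × f(c) ≥ 0, new interval: [1.485000, 1.790000]
Iteration 2:
  c_2 = (1.485000 + 1.790000)/2 = 1.637500
  f(c_2) = f(1.637500) = 0.478303
  f(a) × f(c) < 0, new interval: [1.485000, 1.637500]
Iteration 3:
  c_3 = (1.485000 + 1.637500)/2 = 1.561250
  f(c_3) = f(1.561250) = 0.121799
  f(a) × f(c) < 0, new interval: [1.485000, 1.561250]
Iteration 4:
  c_4 = (1.485000 + 1.561250)/2 = 1.523125
  f(c_4) = f(1.523125) = -0.035862
  f(a) × f(c) ≥ 0, new interval: [1.523125, 1.561250]
Iteration 5:
  c_5 = (1.523125 + 1.561250)/2 = 1.542187
  f(c_5) = f(1.542187) = 0.041287
  f(a) × f(c) < 0, new interval: [1.523125, 1.542187]
Iteration 6:
  c_6 = (1.523125 + 1.542187)/2 = 1.532656
  f(c_6) = f(1.532656) = 0.002295
  f(a) × f(c) < 0, new interval: [1.523125, 1.532656]
Iteration 7:
  c_7 = (1.523125 + 1.532656)/2 = 1.527891
  f(c_7) = f(1.527891) = -0.016888
  f(a) × f(c) ≥ 0, new interval: [1.527891, 1.532656]

After 7 iteration(s), the approximation is c_7 = 1.527891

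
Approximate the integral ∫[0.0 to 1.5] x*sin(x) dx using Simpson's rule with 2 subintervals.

f(x) = x*sin(x)
a = 0.0, b = 1.5, n = 2
h = (b - a)/n = 0.750000

Simpson's rule: (h/3)[f(x₀) + 4f(x₁) + 2f(x₂) + ... + f(xₙ)]

x_0 = 0.0000, f(x_0) = 0.000000, coefficient = 1
x_1 = 0.7500, f(x_1) = 0.511229, coefficient = 4
x_2 = 1.5000, f(x_2) = 1.496242, coefficient = 1

I ≈ (0.750000/3) × 3.541159 = 0.885290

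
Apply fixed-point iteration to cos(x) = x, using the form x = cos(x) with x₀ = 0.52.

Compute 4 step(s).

Equation: cos(x) = x
Fixed-point form: x = cos(x)
x₀ = 0.52

x_1 = g(0.520000) = 0.867819
x_2 = g(0.867819) = 0.646492
x_3 = g(0.646492) = 0.798202
x_4 = g(0.798202) = 0.697995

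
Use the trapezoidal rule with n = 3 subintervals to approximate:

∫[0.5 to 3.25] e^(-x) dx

f(x) = e^(-x)
a = 0.5, b = 3.25, n = 3
h = (b - a)/n = 0.916667

Trapezoidal rule: (h/2)[f(x₀) + 2f(x₁) + 2f(x₂) + ... + f(xₙ)]

x_0 = 0.5000, f(x_0) = 0.606531, coefficient = 1
x_1 = 1.4167, f(x_1) = 0.242521, coefficient = 2
x_2 = 2.3333, f(x_2) = 0.096972, coefficient = 2
x_3 = 3.2500, f(x_3) = 0.038774, coefficient = 1

I ≈ (0.916667/2) × 1.324291 = 0.606967
Exact value: 0.567756
Error: 0.039210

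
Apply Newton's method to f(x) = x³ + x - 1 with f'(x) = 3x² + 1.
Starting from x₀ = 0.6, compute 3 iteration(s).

f(x) = x³ + x - 1
f'(x) = 3x² + 1
x₀ = 0.6

Newton-Raphson formula: x_{n+1} = x_n - f(x_n)/f'(x_n)

Iteration 1:
  f(0.600000) = -0.184000
  f'(0.600000) = 2.080000
  x_1 = 0.600000 - (-0.184000)/2.080000 = 0.688462
Iteration 2:
  f(0.688462) = 0.014778
  f'(0.688462) = 2.421938
  x_2 = 0.688462 - 0.014778/2.421938 = 0.682360
Iteration 3:
  f(0.682360) = 0.000077
  f'(0.682360) = 2.396845
  x_3 = 0.682360 - 0.000077/2.396845 = 0.682328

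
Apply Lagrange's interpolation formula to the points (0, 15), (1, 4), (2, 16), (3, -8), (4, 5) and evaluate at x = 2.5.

Lagrange interpolation formula:
P(x) = Σ yᵢ × Lᵢ(x)
where Lᵢ(x) = Π_{j≠i} (x - xⱼ)/(xᵢ - xⱼ)

L_0(2.5) = (2.5 - 1)/(0 - 1) × (2.5 - 2)/(0 - 2) × (2.5 - 3)/(0 - 3) × (2.5 - 4)/(0 - 4) = 0.023438
L_1(2.5) = (2.5 - 0)/(1 - 0) × (2.5 - 2)/(1 - 2) × (2.5 - 3)/(1 - 3) × (2.5 - 4)/(1 - 4) = -0.156250
L_2(2.5) = (2.5 - 0)/(2 - 0) × (2.5 - 1)/(2 - 1) × (2.5 - 3)/(2 - 3) × (2.5 - 4)/(2 - 4) = 0.703125
L_3(2.5) = (2.5 - 0)/(3 - 0) × (2.5 - 1)/(3 - 1) × (2.5 - 2)/(3 - 2) × (2.5 - 4)/(3 - 4) = 0.468750
L_4(2.5) = (2.5 - 0)/(4 - 0) × (2.5 - 1)/(4 - 1) × (2.5 - 2)/(4 - 2) × (2.5 - 3)/(4 - 3) = -0.039062

P(2.5) = 15×L_0(2.5) + 4×L_1(2.5) + 16×L_2(2.5) + (-8)×L_3(2.5) + 5×L_4(2.5)
P(2.5) = 7.031250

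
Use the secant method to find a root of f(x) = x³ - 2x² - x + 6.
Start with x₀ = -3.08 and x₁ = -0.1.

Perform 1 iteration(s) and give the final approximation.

f(x) = x³ - 2x² - x + 6
x₀ = -3.08, x₁ = -0.1

Secant formula: x_{n+1} = x_n - f(x_n)(x_n - x_{n-1})/(f(x_n) - f(x_{n-1}))

Iteration 1:
  f(-3.080000) = -39.110912
  f(-0.100000) = 6.079000
  x_2 = -0.100000 - 6.079000×(-0.100000 - (-3.080000))/(6.079000 - (-39.110912))
       = -0.500873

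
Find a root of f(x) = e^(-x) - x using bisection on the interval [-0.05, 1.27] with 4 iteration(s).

f(x) = e^(-x) - x
Initial interval: [-0.05, 1.27]

Iteration 1:
  c_1 = (-0.050000 + 1.270000)/2 = 0.610000
  f(c_1) = f(0.610000) = -0.066649
  f(a) × f(c) < 0, new interval: [-0.050000, 0.610000]
Iteration 2:
  c_2 = (-0.050000 + 0.610000)/2 = 0.280000
  f(c_2) = f(0.280000) = 0.475784
  f(a) × f(c) ≥ 0, new interval: [0.280000, 0.610000]
Iteration 3:
  c_3 = (0.280000 + 0.610000)/2 = 0.445000
  f(c_3) = f(0.445000) = 0.195824
  f(a) × f(c) ≥ 0, new interval: [0.445000, 0.610000]
Iteration 4:
  c_4 = (0.445000 + 0.610000)/2 = 0.527500
  f(c_4) = f(0.527500) = 0.062578
  f(a) × f(c) ≥ 0, new interval: [0.527500, 0.610000]

After 4 iteration(s), the approximation is c_4 = 0.527500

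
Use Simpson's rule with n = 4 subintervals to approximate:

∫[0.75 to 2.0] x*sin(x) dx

f(x) = x*sin(x)
a = 0.75, b = 2.0, n = 4
h = (b - a)/n = 0.312500

Simpson's rule: (h/3)[f(x₀) + 4f(x₁) + 2f(x₂) + ... + f(xₙ)]

x_0 = 0.7500, f(x_0) = 0.511229, coefficient = 1
x_1 = 1.0625, f(x_1) = 0.928173, coefficient = 4
x_2 = 1.3750, f(x_2) = 1.348728, coefficient = 2
x_3 = 1.6875, f(x_3) = 1.676021, coefficient = 4
x_4 = 2.0000, f(x_4) = 1.818595, coefficient = 1

I ≈ (0.312500/3) × 15.444059 = 1.608756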